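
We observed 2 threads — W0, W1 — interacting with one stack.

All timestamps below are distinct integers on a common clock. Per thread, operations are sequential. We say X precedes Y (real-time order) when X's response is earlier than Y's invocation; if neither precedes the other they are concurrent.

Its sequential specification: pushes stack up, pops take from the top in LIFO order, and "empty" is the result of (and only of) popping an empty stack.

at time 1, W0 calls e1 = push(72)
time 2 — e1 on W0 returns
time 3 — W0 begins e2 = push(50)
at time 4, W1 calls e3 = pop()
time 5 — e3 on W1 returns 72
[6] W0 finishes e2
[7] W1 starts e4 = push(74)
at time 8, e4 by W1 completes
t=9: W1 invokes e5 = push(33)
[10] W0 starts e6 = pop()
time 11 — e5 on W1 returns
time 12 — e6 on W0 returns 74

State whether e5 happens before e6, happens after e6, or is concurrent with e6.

concurrent

e5 spans [9,11], e6 spans [10,12]
the intervals overlap in both directions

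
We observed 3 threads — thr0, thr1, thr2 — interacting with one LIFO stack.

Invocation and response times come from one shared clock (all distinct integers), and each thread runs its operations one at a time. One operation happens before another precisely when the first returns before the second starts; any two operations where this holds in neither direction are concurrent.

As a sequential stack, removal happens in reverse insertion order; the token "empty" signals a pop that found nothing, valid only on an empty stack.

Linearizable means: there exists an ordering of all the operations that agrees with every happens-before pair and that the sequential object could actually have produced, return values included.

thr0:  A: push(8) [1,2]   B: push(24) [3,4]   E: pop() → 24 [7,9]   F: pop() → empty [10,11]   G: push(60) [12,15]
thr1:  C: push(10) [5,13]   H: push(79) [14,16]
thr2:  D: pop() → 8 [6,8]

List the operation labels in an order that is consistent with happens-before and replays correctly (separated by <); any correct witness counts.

after step 1 (A push(8)): stack <8>
after step 2 (B push(24)): stack <8,24>
after step 3 (E pop() → 24): stack <8>
after step 4 (D pop() → 8): stack <>
after step 5 (F pop() → empty): stack <>
after step 6 (C push(10)): stack <10>
after step 7 (G push(60)): stack <10,60>
after step 8 (H push(79)): stack <10,60,79>

A < B < E < D < F < C < G < H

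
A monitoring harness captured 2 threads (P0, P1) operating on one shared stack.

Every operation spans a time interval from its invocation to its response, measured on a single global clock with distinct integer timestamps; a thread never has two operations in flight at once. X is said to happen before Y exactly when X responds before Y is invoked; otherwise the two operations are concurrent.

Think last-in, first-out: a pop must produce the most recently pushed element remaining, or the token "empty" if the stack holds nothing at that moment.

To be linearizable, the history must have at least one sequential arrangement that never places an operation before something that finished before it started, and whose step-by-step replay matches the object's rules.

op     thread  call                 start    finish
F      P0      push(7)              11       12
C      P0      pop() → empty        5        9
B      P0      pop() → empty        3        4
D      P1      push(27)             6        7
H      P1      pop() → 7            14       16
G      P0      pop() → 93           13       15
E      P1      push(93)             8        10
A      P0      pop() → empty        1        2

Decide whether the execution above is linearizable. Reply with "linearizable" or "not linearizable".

one valid linearization: A, B, C, D, E, F, H, G
1. A pop() → empty, leaving stack <>
2. B pop() → empty, leaving stack <>
3. C pop() → empty, leaving stack <>
4. D push(27), leaving stack <27>
5. E push(93), leaving stack <27,93>
6. F push(7), leaving stack <27,93,7>
7. H pop() → 7, leaving stack <27,93>
8. G pop() → 93, leaving stack <27>

linearizable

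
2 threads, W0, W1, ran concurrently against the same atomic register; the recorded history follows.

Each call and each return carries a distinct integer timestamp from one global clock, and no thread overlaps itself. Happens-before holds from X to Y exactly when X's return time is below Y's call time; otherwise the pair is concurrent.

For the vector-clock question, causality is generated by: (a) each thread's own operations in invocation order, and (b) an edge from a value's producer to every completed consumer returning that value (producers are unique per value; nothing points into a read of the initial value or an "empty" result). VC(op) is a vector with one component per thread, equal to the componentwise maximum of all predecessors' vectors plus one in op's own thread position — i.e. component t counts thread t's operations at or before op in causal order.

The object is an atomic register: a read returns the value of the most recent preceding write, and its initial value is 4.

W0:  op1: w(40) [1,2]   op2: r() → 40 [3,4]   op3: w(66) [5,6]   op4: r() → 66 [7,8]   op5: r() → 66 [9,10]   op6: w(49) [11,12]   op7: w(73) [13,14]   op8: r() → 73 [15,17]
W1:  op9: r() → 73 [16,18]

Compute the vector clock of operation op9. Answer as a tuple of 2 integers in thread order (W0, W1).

no predecessors for op1 (invoked 1): W0 increments from zero → (1, 0)
op2, invoked 3, takes VC(op1)=(1, 0) under max, adds 1 for W0 → (2, 0)
op3, invoked 5, takes VC(op2)=(2, 0) under max, adds 1 for W0 → (3, 0)
op4, invoked 7, takes VC(op3)=(3, 0) under max, adds 1 for W0 → (4, 0)
op5, invoked 9, takes VC(op3)=(3, 0), VC(op4)=(4, 0) under max, adds 1 for W0 → (5, 0)
op6, invoked 11, takes VC(op5)=(5, 0) under max, adds 1 for W0 → (6, 0)
op7, invoked 13, takes VC(op6)=(6, 0) under max, adds 1 for W0 → (7, 0)
op9, invoked 16, takes VC(op7)=(7, 0) under max, adds 1 for W1 → (7, 1)
op8, invoked 15, takes VC(op7)=(7, 0) under max, adds 1 for W0 → (8, 0)
target: VC(op9) = (7, 1)

(7, 1)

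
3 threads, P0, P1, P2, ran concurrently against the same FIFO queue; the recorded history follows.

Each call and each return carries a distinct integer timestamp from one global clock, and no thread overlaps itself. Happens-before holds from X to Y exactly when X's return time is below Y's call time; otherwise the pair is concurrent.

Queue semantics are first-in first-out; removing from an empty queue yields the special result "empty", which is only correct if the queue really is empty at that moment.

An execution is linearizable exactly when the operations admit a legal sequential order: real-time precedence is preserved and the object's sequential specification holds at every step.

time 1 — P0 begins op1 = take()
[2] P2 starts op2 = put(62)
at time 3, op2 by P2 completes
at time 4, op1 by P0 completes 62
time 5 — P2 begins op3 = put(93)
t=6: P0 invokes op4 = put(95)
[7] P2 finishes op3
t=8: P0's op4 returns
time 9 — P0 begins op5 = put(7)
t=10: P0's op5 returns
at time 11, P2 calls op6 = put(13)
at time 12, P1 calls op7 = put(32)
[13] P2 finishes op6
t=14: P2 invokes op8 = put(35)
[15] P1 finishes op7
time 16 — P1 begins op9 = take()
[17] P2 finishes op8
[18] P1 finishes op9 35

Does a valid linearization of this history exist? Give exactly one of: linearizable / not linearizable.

not linearizable

events 1..17 are fine; event 18 — the response of op9 at time 18 — makes the prefix non-linearizable
all 20 real-time-respecting orders fail — 9 completed FIFO queue operations, no legal replay
take op1, op2, op3, op4, op5, op6, op7, op8, op9: step 1 already fails, because op1 take() → 62 cannot occur there
take op1, op2, op3, op4, op5, op6, op7, op9, op8: step 1 already fails, because op1 take() → 62 cannot occur there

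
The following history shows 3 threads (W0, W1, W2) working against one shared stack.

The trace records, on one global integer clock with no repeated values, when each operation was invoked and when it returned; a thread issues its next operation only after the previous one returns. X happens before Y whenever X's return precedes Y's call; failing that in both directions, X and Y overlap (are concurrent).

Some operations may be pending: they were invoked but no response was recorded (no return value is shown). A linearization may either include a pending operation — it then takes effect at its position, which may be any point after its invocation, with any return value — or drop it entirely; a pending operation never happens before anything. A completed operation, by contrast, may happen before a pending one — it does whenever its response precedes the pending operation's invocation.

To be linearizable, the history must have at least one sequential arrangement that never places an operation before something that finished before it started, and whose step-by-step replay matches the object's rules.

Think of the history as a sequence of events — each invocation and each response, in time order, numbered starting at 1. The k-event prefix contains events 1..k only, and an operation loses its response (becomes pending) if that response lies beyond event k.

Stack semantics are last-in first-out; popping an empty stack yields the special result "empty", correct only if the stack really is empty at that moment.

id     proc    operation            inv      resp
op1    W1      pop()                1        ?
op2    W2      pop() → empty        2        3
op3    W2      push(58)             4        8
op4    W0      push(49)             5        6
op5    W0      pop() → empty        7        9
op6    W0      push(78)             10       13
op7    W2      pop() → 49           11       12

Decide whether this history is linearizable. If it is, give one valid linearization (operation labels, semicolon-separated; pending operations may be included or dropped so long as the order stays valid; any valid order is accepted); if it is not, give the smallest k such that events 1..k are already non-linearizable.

prefix check: 1..11 passes, 1..12 fails once op7's time-12 response joins
3 orders of the 5 completed stack ops respect real time; none is legal
completion choices over the 2 pending operations (op1, op6) were checked; none helps
e.g. op2, op3, op4, op5, op7 (pending dropped): illegal at step 4, since op5 pop() → empty cannot apply there
e.g. op2, op4, op3, op5, op7 (pending dropped): illegal at step 4, since op5 pop() → empty cannot apply there

not linearizable — minimal violating prefix: 12 events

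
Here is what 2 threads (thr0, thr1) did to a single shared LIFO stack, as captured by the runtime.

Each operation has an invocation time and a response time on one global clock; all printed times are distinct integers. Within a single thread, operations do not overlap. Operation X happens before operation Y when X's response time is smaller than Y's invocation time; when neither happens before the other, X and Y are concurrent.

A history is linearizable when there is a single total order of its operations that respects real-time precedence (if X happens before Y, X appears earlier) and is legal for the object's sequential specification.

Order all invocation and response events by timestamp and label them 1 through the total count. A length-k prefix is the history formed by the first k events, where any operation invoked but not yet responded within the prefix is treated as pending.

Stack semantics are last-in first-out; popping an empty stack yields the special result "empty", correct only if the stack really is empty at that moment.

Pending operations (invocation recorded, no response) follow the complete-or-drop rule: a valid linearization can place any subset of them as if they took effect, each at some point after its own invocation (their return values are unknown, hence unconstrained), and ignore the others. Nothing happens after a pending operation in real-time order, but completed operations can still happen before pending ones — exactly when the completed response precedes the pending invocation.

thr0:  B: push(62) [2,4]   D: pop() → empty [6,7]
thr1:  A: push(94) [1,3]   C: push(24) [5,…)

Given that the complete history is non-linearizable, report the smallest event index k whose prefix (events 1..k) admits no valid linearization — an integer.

events 1..6 are linearizable; a witness order is A, B:
1. A push(94), leaving stack <94>
2. B push(62), leaving stack <94,62>
with event 7 included (D responding at time 7), all real-time-consistent orders fail
no completion choice of the 1 pending operation (C) rescues it — every subset was tried
e.g. A, B, D (pending dropped): illegal at step 3, since D pop() → empty cannot apply there
e.g. B, A, D (pending dropped): illegal at step 3, since D pop() → empty cannot apply there

7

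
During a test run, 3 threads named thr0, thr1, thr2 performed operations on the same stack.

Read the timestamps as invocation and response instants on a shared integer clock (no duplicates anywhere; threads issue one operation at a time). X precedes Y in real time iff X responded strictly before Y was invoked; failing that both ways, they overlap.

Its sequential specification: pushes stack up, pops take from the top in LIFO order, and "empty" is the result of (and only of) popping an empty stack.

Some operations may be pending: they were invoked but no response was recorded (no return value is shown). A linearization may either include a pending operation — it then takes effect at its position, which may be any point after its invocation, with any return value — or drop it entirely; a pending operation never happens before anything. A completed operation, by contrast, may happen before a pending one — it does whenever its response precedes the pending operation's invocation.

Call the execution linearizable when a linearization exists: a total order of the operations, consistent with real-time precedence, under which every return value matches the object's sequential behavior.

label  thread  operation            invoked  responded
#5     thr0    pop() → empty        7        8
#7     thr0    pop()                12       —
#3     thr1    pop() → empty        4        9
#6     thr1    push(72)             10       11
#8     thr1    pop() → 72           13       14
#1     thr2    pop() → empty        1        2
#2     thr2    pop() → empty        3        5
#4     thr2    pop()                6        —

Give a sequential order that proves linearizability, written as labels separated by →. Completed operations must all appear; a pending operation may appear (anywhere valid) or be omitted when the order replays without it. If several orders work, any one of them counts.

1. #1 pop() → empty, leaving stack <>
2. #2 pop() → empty, leaving stack <>
3. #3 pop() → empty, leaving stack <>
4. #4 pop() (pending, included), leaving stack <>
5. #5 pop() → empty, leaving stack <>
6. #6 push(72), leaving stack <72>
7. #8 pop() → 72, leaving stack <>

#1 → #2 → #3 → #4 → #5 → #6 → #8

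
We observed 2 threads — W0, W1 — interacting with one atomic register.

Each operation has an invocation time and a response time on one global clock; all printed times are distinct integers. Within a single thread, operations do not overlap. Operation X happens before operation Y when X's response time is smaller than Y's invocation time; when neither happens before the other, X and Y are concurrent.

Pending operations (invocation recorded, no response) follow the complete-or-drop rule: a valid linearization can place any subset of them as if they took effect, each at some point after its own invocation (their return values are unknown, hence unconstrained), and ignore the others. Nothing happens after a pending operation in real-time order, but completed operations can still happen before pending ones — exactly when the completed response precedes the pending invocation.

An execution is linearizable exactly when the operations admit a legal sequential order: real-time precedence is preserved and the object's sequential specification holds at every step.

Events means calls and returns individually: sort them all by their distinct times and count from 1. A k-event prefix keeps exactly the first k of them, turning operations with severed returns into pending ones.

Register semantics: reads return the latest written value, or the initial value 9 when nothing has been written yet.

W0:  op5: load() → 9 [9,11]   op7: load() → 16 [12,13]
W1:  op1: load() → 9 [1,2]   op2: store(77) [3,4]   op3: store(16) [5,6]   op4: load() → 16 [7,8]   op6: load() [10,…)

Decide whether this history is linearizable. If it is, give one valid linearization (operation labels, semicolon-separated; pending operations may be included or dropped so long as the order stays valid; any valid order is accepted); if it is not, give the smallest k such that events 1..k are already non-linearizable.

not linearizable — minimal violating prefix: 11 events

the violation lands at event 11, op5's response at time 11: events 1..10 linearize, events 1..11 do not
exactly one order of the 5 completed ops respects real time; the atomic register replay fails
no completion choice of the 1 pending operation (op6) rescues it — every subset was tried
for example op1, op2, op3, op4, op5 (pending dropped) fails at step 5: op5 load() → 9 is not legal there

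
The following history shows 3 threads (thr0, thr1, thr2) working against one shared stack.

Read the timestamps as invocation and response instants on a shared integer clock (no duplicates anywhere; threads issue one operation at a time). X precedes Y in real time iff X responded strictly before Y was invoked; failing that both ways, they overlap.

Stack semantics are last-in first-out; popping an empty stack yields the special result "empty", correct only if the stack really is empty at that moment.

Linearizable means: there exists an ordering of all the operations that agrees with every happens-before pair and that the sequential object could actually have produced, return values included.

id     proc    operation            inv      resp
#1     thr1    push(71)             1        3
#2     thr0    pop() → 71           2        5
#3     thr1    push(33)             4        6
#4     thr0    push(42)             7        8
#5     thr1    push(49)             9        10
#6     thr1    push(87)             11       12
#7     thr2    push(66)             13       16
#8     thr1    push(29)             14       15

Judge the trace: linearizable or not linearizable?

linearizable

a witness: #1, #2, #3, #4, #5, #6, #7, #8
1. #1 push(71), leaving stack <71>
2. #2 pop() → 71, leaving stack <>
3. #3 push(33), leaving stack <33>
4. #4 push(42), leaving stack <33,42>
5. #5 push(49), leaving stack <33,42,49>
6. #6 push(87), leaving stack <33,42,49,87>
7. #7 push(66), leaving stack <33,42,49,87,66>
8. #8 push(29), leaving stack <33,42,49,87,66,29>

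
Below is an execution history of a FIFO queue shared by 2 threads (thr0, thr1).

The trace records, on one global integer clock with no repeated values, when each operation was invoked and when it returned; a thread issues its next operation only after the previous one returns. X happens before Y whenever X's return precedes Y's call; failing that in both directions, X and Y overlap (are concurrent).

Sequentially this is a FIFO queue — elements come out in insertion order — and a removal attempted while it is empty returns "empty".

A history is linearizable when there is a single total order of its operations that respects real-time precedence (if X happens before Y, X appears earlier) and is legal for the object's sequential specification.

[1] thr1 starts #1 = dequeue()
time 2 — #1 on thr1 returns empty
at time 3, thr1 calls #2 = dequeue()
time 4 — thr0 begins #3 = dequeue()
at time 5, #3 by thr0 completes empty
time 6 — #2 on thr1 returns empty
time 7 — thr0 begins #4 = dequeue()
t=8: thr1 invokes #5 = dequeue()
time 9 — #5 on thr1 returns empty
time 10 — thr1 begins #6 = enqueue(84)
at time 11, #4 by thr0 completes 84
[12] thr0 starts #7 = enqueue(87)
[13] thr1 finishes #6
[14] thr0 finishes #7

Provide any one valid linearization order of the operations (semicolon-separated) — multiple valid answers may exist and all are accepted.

step 1: #1 dequeue() → empty — queue <>
step 2: #2 dequeue() → empty — queue <>
step 3: #3 dequeue() → empty — queue <>
step 4: #5 dequeue() → empty — queue <>
step 5: #6 enqueue(84) — queue <84>
step 6: #4 dequeue() → 84 — queue <>
step 7: #7 enqueue(87) — queue <87>

#1; #2; #3; #5; #6; #4; #7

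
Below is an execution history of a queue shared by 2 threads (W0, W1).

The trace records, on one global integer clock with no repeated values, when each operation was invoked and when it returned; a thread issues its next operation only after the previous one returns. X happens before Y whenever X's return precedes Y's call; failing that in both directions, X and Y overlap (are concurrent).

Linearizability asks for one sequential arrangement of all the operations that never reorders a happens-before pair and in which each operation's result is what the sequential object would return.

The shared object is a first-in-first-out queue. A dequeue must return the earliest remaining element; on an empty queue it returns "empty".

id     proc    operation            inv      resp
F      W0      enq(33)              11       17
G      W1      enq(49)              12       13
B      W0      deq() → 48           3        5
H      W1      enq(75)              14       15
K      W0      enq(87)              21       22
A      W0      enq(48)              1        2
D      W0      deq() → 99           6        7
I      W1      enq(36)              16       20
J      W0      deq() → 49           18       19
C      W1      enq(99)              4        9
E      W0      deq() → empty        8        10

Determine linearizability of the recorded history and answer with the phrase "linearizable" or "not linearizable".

linearizable

one valid linearization: A, B, C, D, E, G, F, H, I, J, K
step 1: A enq(48) — queue <48>
step 2: B deq() → 48 — queue <>
step 3: C enq(99) — queue <99>
step 4: D deq() → 99 — queue <>
step 5: E deq() → empty — queue <>
step 6: G enq(49) — queue <49>
step 7: F enq(33) — queue <49,33>
step 8: H enq(75) — queue <49,33,75>
step 9: I enq(36) — queue <49,33,75,36>
step 10: J deq() → 49 — queue <33,75,36>
step 11: K enq(87) — queue <33,75,36,87>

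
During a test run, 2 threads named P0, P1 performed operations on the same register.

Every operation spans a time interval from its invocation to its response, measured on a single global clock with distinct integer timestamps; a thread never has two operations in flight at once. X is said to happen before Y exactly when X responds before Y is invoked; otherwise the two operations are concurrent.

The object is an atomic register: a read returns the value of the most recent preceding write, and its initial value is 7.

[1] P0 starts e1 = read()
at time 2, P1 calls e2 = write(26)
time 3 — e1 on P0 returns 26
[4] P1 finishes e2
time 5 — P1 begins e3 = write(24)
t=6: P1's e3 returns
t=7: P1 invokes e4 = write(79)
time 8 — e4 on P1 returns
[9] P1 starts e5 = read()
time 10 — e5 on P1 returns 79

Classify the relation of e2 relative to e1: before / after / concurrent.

e2 spans [2,4], e1 spans [1,3]
the intervals overlap in both directions

concurrent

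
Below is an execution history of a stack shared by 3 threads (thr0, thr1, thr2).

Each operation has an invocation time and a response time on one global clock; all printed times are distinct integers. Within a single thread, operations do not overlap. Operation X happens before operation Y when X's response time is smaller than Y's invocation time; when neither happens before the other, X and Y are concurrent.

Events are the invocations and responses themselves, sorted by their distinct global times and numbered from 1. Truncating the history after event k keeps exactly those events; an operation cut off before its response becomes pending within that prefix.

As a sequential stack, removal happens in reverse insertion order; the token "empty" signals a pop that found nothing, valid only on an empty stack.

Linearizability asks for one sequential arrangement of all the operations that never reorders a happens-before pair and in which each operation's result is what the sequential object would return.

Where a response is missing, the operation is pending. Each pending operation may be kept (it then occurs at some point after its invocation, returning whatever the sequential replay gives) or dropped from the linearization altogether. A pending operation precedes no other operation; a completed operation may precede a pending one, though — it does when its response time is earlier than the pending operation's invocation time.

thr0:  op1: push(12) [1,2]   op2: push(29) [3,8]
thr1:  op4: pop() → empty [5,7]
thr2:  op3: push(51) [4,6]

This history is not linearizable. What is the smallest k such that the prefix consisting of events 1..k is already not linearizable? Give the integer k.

events 1..6 are linearizable, e.g. via op1, op2, op3:
1. op1 push(12), leaving stack <12>
2. op2 push(29) (pending, included), leaving stack <12,29>
3. op3 push(51), leaving stack <12,29,51>
include event 7 — op4 responding at 7 — and every candidate order breaks
no completion choice of the 1 pending operation (op2) rescues it — every subset was tried
e.g. op1, op3, op4 (pending dropped): illegal at step 3, since op4 pop() → empty cannot apply there
e.g. op1, op4, op3 (pending dropped): illegal at step 2, since op4 pop() → empty cannot apply there

7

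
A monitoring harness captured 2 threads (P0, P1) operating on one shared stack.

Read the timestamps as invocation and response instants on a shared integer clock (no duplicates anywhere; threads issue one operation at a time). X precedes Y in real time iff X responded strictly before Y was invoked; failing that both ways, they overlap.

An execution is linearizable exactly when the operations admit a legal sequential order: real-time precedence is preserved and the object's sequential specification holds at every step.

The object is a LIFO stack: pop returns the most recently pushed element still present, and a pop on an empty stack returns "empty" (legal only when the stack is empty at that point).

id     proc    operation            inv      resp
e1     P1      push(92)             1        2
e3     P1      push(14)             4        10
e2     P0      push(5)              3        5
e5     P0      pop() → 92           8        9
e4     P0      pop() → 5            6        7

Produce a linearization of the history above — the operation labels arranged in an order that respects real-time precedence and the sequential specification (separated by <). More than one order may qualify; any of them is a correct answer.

1. e1 push(92), leaving stack <92>
2. e2 push(5), leaving stack <92,5>
3. e4 pop() → 5, leaving stack <92>
4. e5 pop() → 92, leaving stack <>
5. e3 push(14), leaving stack <14>

e1 < e2 < e4 < e5 < e3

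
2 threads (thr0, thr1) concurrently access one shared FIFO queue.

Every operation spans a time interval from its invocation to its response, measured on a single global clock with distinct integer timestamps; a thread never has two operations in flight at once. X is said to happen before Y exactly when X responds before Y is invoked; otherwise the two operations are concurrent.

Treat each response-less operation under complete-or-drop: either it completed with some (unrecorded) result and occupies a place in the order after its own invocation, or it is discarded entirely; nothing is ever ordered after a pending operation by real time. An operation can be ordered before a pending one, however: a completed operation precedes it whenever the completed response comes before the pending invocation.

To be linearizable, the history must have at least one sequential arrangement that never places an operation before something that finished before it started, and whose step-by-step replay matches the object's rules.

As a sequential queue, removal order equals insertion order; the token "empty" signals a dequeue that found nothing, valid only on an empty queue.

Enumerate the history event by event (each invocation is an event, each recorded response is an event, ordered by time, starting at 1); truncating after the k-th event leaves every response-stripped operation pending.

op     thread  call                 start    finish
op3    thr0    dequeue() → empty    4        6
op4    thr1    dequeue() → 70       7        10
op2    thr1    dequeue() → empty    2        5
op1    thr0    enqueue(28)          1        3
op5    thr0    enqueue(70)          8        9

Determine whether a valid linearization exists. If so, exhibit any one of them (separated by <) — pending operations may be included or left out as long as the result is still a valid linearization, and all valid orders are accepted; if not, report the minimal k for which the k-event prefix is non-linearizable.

already the first 6 events (up to op3's response at time 6) admit no linearization; the first 5 still do
checked exhaustively: 3 real-time-consistent orders of 3 completed operations, zero legal FIFO queue replays
e.g. op1, op2, op3: illegal at step 2, since op2 dequeue() → empty cannot apply there
e.g. op1, op3, op2: illegal at step 2, since op3 dequeue() → empty cannot apply there

not linearizable — minimal violating prefix: 6 events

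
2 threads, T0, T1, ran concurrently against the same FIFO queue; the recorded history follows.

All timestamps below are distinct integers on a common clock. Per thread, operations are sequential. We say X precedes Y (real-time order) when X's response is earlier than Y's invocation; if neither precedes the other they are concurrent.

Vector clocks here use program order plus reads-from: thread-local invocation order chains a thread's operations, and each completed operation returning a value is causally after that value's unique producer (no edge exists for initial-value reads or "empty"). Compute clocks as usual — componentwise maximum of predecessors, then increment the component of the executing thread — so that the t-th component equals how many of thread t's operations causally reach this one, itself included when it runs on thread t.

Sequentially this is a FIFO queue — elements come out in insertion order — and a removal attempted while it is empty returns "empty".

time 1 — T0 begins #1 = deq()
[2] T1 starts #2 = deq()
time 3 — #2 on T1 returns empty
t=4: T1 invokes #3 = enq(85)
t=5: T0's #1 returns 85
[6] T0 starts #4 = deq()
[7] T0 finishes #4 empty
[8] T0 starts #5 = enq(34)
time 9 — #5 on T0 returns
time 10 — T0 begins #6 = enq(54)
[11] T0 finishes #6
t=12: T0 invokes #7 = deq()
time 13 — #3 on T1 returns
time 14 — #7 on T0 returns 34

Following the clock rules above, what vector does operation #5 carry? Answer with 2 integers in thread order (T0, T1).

(3, 2)

no predecessors for #2 (invoked 2): T1 increments from zero → (0, 1)
invoked at 4, #3 merges VC(#2)=(0, 1) and bumps T1's slot → (0, 2)
invoked at 1, #1 merges VC(#3)=(0, 2) and bumps T0's slot → (1, 2)
invoked at 6, #4 merges VC(#1)=(1, 2) and bumps T0's slot → (2, 2)
invoked at 8, #5 merges VC(#4)=(2, 2) and bumps T0's slot → (3, 2)
invoked at 10, #6 merges VC(#5)=(3, 2) and bumps T0's slot → (4, 2)
invoked at 12, #7 merges VC(#5)=(3, 2), VC(#6)=(4, 2) and bumps T0's slot → (5, 2)
target: VC(#5) = (3, 2)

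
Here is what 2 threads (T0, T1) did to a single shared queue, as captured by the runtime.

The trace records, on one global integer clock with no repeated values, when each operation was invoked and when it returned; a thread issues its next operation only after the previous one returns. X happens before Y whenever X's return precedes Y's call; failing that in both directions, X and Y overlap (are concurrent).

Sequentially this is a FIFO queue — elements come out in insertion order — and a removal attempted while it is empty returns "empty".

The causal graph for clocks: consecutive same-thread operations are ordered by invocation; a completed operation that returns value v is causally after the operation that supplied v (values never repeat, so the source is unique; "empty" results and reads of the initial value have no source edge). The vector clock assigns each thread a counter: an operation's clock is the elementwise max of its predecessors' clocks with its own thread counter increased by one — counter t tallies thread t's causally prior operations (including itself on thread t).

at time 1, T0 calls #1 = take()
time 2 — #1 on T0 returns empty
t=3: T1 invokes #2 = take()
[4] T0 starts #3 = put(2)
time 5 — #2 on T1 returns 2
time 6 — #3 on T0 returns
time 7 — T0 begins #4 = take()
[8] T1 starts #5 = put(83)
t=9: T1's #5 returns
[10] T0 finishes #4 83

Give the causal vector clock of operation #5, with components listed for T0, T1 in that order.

#1, invoked 1, has no incoming edges; only T0's bump applies → (1, 0)
#3 (invocation 4): componentwise max over VC(#1)=(1, 0), +1 at T0, giving (2, 0)
#2 (invocation 3): componentwise max over VC(#3)=(2, 0), +1 at T1, giving (2, 1)
#5 (invocation 8): componentwise max over VC(#2)=(2, 1), +1 at T1, giving (2, 2)
#4 (invocation 7): componentwise max over VC(#3)=(2, 0), VC(#5)=(2, 2), +1 at T0, giving (3, 2)
target: VC(#5) = (2, 2)

(2, 2)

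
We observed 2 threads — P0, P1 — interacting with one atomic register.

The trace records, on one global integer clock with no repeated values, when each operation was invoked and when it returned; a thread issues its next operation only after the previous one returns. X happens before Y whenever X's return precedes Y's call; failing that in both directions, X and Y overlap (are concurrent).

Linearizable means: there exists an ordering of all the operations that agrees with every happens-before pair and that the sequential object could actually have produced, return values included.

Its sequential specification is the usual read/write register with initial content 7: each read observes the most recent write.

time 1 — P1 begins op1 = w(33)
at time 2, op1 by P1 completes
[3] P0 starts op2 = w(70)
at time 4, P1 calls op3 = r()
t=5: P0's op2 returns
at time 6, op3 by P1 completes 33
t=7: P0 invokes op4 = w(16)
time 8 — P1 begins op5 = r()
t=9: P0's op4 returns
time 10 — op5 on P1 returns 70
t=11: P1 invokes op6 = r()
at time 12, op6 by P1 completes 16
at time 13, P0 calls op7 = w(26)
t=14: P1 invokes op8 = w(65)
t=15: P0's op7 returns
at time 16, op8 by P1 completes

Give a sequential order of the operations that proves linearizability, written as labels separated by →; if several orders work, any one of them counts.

step 1: op1 w(33) — value 33
step 2: op3 r() → 33 — value 33
step 3: op2 w(70) — value 70
step 4: op5 r() → 70 — value 70
step 5: op4 w(16) — value 16
step 6: op6 r() → 16 — value 16
step 7: op7 w(26) — value 26
step 8: op8 w(65) — value 65

op1 → op3 → op2 → op5 → op4 → op6 → op7 → op8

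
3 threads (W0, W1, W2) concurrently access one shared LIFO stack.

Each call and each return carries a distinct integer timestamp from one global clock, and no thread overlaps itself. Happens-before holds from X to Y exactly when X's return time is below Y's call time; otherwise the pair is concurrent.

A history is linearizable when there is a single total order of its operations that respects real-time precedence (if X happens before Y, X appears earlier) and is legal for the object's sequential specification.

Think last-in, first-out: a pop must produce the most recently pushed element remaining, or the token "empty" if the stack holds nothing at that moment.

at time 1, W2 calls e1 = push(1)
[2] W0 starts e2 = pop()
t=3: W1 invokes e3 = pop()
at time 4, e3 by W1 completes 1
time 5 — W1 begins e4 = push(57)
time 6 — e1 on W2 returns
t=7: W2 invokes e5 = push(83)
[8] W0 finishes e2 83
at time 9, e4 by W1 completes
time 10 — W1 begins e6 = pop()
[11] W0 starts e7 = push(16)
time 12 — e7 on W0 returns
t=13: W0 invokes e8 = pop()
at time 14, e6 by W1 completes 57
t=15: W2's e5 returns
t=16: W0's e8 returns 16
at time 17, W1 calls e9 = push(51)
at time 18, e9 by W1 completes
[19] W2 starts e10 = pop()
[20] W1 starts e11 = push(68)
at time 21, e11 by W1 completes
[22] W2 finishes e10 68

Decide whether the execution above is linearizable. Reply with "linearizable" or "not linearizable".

a witness: e1, e3, e4, e5, e2, e6, e7, e8, e9, e11, e10
1. e1 push(1), leaving stack <1>
2. e3 pop() → 1, leaving stack <>
3. e4 push(57), leaving stack <57>
4. e5 push(83), leaving stack <57,83>
5. e2 pop() → 83, leaving stack <57>
6. e6 pop() → 57, leaving stack <>
7. e7 push(16), leaving stack <16>
8. e8 pop() → 16, leaving stack <>
9. e9 push(51), leaving stack <51>
10. e11 push(68), leaving stack <51,68>
11. e10 pop() → 68, leaving stack <51>

linearizable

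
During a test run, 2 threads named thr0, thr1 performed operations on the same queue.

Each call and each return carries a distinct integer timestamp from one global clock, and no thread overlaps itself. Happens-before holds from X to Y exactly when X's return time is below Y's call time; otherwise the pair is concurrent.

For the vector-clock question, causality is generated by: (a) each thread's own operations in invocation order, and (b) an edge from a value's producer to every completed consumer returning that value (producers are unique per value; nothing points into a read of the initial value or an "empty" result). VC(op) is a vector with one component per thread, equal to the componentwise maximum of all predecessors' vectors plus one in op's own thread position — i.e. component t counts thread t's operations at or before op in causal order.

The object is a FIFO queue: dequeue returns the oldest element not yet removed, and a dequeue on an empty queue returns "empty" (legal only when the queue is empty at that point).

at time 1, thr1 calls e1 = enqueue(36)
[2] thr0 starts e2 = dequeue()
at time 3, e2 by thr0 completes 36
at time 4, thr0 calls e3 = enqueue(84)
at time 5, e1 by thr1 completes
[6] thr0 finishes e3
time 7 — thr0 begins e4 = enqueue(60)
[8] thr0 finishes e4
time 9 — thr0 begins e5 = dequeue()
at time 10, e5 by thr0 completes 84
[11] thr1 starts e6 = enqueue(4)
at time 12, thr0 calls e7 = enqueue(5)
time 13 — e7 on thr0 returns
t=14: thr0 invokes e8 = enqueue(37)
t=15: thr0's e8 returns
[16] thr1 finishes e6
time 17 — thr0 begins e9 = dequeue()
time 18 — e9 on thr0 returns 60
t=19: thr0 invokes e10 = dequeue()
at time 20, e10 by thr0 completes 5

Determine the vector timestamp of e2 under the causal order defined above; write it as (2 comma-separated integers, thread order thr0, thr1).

(1, 1)

e1 (invocation 1): nothing precedes it; thr1's component alone gives (0, 1)
e6 (invocation 11): componentwise max over VC(e1)=(0, 1), +1 at thr1, giving (0, 2)
e2 (invocation 2): componentwise max over VC(e1)=(0, 1), +1 at thr0, giving (1, 1)
e3 (invocation 4): componentwise max over VC(e2)=(1, 1), +1 at thr0, giving (2, 1)
e4 (invocation 7): componentwise max over VC(e3)=(2, 1), +1 at thr0, giving (3, 1)
e5 (invocation 9): componentwise max over VC(e3)=(2, 1), VC(e4)=(3, 1), +1 at thr0, giving (4, 1)
e7 (invocation 12): componentwise max over VC(e5)=(4, 1), +1 at thr0, giving (5, 1)
e8 (invocation 14): componentwise max over VC(e7)=(5, 1), +1 at thr0, giving (6, 1)
e9 (invocation 17): componentwise max over VC(e4)=(3, 1), VC(e8)=(6, 1), +1 at thr0, giving (7, 1)
e10 (invocation 19): componentwise max over VC(e7)=(5, 1), VC(e9)=(7, 1), +1 at thr0, giving (8, 1)
target: VC(e2) = (1, 1)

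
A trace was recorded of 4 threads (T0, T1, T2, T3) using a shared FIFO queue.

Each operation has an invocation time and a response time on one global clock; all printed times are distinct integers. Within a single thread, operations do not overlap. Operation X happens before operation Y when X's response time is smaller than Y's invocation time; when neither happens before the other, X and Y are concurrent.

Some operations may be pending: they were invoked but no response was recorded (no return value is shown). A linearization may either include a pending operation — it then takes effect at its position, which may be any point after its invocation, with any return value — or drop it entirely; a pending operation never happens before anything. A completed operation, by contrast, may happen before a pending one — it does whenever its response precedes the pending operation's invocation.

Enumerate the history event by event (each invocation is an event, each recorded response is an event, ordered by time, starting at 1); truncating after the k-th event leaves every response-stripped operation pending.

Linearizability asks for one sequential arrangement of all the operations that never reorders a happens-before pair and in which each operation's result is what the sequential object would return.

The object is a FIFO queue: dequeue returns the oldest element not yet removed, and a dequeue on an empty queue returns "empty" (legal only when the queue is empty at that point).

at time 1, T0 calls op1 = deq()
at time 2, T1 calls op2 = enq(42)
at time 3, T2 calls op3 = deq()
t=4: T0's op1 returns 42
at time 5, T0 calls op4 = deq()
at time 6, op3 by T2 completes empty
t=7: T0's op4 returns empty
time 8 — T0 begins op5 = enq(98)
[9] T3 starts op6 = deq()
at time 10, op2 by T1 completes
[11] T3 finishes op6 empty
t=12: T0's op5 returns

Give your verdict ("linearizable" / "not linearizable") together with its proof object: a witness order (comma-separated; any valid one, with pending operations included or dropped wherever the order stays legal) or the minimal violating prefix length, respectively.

1. op2 enq(42), leaving queue <42>
2. op1 deq() → 42, leaving queue <>
3. op3 deq() → empty, leaving queue <>
4. op4 deq() → empty, leaving queue <>
5. op6 deq() → empty, leaving queue <>
6. op5 enq(98), leaving queue <98>

linearizable — witness: op2, op1, op3, op4, op6, op5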